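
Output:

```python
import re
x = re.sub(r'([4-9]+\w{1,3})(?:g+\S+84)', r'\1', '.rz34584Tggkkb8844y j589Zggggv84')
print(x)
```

.rz34584Tg4y j589Zgg

The pattern matches one or more of a character in [4-9], then 1 to 3 of a word character (captured); then one or more of a literal 'g', then one or more of a non-whitespace character, then the literal '84' (non-capturing group).
The replacement refers to a captured group, so each match is rewritten using its own captured text.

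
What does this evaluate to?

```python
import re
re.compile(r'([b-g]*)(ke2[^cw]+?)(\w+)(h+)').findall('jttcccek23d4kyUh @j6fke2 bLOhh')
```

[('f', 'ke2 ', 'bLOh', 'h')]

Pattern: zero or more of a character in [b-g] (captured); then the literal 'ke2', then one or more of any character except [cw] (lazy) (captured); then one or more of a word character (captured); then one or more of a literal 'h' (captured).
Because the quantifier is non-greedy, it stops expanding at the earliest point where the rest of the pattern can succeed.
Matches: at [20:30] match 'fke2 bLOhh', groups = ('f', 'ke2 ', 'bLOh', 'h').
`findall` packs the 4 group values into a tuple for every match.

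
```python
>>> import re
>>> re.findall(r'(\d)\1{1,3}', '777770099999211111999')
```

The backreference `\1` re-matches whatever the first group consumed, character for character.
Matches: at [0:4] match '7777', group 1 = '7'; at [5:7] match '00', group 1 = '0'; at [7:11] match '9999', group 1 = '9'; at [13:17] match '1111', group 1 = '1'; at [18:21] match '999', group 1 = '9'.
`findall` collects group 1 from each match (5 total).

['7', '0', '9', '1', '9']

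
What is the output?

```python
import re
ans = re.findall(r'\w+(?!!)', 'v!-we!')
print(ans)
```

Because the assertion is negative and zero-width, positions next to the forbidden text are skipped.
No capturing groups, so `findall` returns the 1 full match string.

['w']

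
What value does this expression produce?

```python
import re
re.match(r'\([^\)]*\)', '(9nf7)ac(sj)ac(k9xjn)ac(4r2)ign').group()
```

'(9nf7)'

`re.match` only tries the pattern at the start of the string.
The match spans [0:6] → '(9nf7)'.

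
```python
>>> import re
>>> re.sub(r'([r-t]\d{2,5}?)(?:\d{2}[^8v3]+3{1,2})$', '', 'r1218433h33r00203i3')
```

Every occurrence is swapped for ''.

'r1218433h33'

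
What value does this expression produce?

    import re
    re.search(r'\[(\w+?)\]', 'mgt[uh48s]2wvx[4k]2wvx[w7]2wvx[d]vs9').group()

`search` walks the string left to right and returns the first match it finds.
The match spans [3:10] → '[uh48s]'.
Captured: group 1 = 'uh48s'.

'[uh48s]'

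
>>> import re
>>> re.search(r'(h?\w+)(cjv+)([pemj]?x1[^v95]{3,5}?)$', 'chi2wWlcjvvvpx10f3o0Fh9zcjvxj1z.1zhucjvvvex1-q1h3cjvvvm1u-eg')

None

The pattern matches optionally a literal 'h', then one or more of a word character (captured); then the literal 'cj', then one or more of a literal 'v' (captured); then optionally one of [pemj], then the literal 'x1', then 3 to 5 of any character except [v95] (lazy) (captured); then anchored at the end.
`re.search` scans for the first position where the pattern succeeds.
Here the pattern never matches, so the call returns None.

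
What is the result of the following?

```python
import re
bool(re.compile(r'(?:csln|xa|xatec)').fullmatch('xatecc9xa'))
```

`re.fullmatch` requires the pattern to consume the entire string.
Here there's no way to consume every character, so the call returns None, and `bool(None)` is False.

False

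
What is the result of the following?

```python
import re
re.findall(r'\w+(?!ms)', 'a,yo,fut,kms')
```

`(?!…)`/`(?<!…)` only lets a position through if the neighbouring text does NOT match; no characters are consumed.
Matches: at [0:1] → 'a'; at [2:4] → 'yo'; at [5:8] → 'fut'; at [9:12] → 'kms'.
With no groups in the pattern, `findall` gives back each whole match — 4 here.

['a', 'yo', 'fut', 'kms']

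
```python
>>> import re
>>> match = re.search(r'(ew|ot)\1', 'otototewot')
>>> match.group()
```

'otot'

The backreference `\1` re-matches whatever the first group consumed, character for character.
The match spans [0:4] → 'otot'.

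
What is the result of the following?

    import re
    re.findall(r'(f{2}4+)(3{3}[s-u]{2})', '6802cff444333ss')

This matches exactly 2 of a literal 'f', then one or more of the literal '4' (captured); then exactly 3 of a literal '3', then exactly 2 of a character in [s-u] (captured).
Scanning left to right: at [5:15] match 'ff444333ss', groups = ('ff444', '333ss').
With 2 capturing groups, `findall` returns a 2-tuple per match.

[('ff444', '333ss')]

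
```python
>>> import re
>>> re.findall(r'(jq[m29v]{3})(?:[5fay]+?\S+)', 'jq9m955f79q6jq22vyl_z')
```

Pattern: the literal 'jq', then exactly 3 of one of [m29v] (captured); then one or more of one of [5fay] (lazy), then one or more of a non-whitespace character (non-capturing group).
`findall` collects group 1 from the one match (1 total).

['jq9m9']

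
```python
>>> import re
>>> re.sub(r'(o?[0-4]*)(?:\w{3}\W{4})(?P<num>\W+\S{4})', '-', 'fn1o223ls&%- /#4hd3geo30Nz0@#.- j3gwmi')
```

'fn1-ge-mi'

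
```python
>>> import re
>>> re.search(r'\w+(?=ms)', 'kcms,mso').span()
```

The positive lookaround only admits positions where the adjacent text matches; those characters stay outside the span.
`re.search` scans for the first position where the pattern succeeds.
The match spans [0:2] → 'kc'.

(0, 2)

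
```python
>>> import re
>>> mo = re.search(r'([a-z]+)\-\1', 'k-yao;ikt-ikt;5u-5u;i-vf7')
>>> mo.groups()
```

('ikt',)

After group 1 captures some text, `\1` only succeeds where that same text appears again.
`re.search` scans for the first position where the pattern succeeds.
The match spans [6:13] → 'ikt-ikt'.
Captured: group 1 = 'ikt'.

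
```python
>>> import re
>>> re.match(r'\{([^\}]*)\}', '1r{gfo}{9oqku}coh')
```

None

`re.match` won't scan ahead — the pattern has to work from the very first character.
Here the string doesn't start with a match, so the call returns None.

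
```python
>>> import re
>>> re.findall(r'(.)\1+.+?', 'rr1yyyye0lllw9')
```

['r', 'y', 'l']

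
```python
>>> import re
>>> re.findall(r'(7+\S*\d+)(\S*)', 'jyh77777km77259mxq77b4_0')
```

[('77777km77259mxq77b4_0', '')]

The pattern matches one or more of the literal '7', then zero or more of a non-whitespace character, then one or more of a digit (captured); then zero or more of a non-whitespace character (captured).
Scanning left to right: at [3:24] match '77777km77259mxq77b4_0', groups = ('77777km77259mxq77b4_0', '').
With 2 capturing groups, `findall` returns a 2-tuple per match.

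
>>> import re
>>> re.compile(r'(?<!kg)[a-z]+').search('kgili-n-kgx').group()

'kgili'

`(?!…)`/`(?<!…)` only lets a position through if the neighbouring text does NOT match; no characters are consumed.
The match spans [0:5] → 'kgili'.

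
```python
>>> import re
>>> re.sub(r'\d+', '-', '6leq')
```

This matches one or more of a digit.
`sub` substitutes '-' at each match site.

'-leq'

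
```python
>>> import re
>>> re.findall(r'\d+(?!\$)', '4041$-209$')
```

['404', '20']

The negative lookaround is zero-width — it rules out positions where the adjacent text would match, without consuming anything.
Scanning left to right: at [0:3] → '404'; at [6:8] → '20'.
Since nothing is captured, `findall` lists the 2 matched substrings directly.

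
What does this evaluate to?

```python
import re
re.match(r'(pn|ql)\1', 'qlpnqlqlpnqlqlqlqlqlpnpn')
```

None

`re.match` won't scan ahead — the pattern has to work from the very first character.
Here position 0 doesn't satisfy it, so the call returns None.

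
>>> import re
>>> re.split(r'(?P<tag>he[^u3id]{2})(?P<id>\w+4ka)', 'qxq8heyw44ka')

['qxq8', 'heyw', '44ka', '']

This matches the literal 'he', then exactly 2 of any character except [u3id] (captured as 'tag'); then one or more of a word character, then the literal '4ka' (captured as 'id').
The group in the pattern means `split` returns the separators' captures alongside the pieces.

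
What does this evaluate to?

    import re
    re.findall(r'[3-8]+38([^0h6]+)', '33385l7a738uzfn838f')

['5l7a738uzfn838f']

Pattern: one or more of a character in [3-8], then the literal '38'; then one or more of any character except [0h6] (captured).
`findall` collects group 1 from the one match (1 total).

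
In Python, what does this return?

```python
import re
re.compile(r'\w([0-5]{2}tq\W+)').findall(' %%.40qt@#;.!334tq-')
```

['34tq-']

Pattern: a word character; then exactly 2 of a character in [0-5], then the literal 'tq', then one or more of a non-word character (captured).
Scanning left to right: at [13:19] match '334tq-', group 1 = '34tq-'.
One capturing group, so `findall` returns just the captured substring from the one match — 1 in all.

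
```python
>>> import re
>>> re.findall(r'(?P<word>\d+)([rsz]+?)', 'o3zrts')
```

Pattern: one or more of a digit (captured as 'word'); then one or more of one of [rsz] (lazy) (captured).
The `?` after the quantifier makes it lazy — it takes as little as possible before letting the rest of the pattern try.
Matches: at [1:3] match '3z', groups = ('3', 'z').
With 2 capturing groups, `findall` returns a 2-tuple per match.

[('3', 'z')]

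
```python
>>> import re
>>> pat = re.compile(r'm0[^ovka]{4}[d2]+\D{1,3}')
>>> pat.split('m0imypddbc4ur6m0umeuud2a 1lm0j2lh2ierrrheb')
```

The pattern matches the literal 'm0', then exactly 4 of any character except [ovka], then one or more of one of [d2]; then 1 to 3 of a non-digit.
Matches to split on: at [0:10] → 'm0imypddbc'; at [27:37] → 'm0j2lh2ier'.
`split` removes every match and returns the 3 fragments in between.

['', '4ur6m0umeuud2a 1l', 'rrheb']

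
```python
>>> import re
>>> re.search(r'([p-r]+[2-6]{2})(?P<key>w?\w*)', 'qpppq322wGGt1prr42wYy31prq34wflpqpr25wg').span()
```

The match spans [0:39] → 'qpppq322wGGt1prr42wYy31prq34wflpqpr25wg'.

(0, 39)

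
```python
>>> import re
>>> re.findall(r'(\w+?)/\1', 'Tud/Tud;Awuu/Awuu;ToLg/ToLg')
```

['Tud', 'Awuu', 'ToLg']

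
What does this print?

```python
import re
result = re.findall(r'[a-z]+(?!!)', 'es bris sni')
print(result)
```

`(?!…)`/`(?<!…)` only lets a position through if the neighbouring text does NOT match; no characters are consumed.
Scanning left to right: at [0:2] → 'es'; at [3:7] → 'bris'; at [8:11] → 'sni'.
`findall` yields the raw match text (3 of them) because the pattern has no groups.

['es', 'bris', 'sni']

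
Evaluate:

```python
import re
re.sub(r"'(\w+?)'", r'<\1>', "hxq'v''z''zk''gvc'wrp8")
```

'hxq<v><z><zk><gvc>wrp8'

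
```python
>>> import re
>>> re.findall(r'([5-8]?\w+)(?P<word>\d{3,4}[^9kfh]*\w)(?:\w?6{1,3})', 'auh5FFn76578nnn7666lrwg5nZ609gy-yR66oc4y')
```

[('auh5FFn76578nnn7666lrwg5nZ', '609gy-yR6')]

Pattern: optionally a character in [5-8], then one or more of a word character (captured); then 3 to 4 of a digit, then zero or more of any character except [9kfh], then a word character (captured as 'word'); then optionally a word character, then 1 to 3 of a literal '6' (non-capturing group).
Matches: at [0:36] match 'auh5FFn76578nnn7666lrwg5nZ609gy-yR66', groups = ('auh5FFn76578nnn7666lrwg5nZ', '609gy-yR6').
`findall` packs the 2 group values into a tuple for every match.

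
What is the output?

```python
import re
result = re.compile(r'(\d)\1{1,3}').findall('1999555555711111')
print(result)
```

['9', '5', '5', '1']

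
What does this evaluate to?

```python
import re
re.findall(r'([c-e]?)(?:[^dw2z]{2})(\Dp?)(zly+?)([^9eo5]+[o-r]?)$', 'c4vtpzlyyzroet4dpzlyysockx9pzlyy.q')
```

[('', 'p', 'zly', 'y.q')]

Pattern: optionally a character in [c-e] (captured); then exactly 2 of any character except [dw2z] (non-capturing group); then a non-digit, then optionally the literal 'p' (captured); then the literal 'zl', then one or more of the literal 'y' (lazy) (captured); then one or more of any character except [9eo5], then optionally a character in [o-r] (captured); then anchored at the end.
With the lazy modifier that quantifier settles for the fewest repetitions that let the rest of the pattern succeed (the atoms after it are unaffected and can still be greedy).
Matches: at [25:34] match 'x9pzlyy.q', groups = ('', 'p', 'zly', 'y.q').
`findall` packs the 4 group values into a tuple for every match.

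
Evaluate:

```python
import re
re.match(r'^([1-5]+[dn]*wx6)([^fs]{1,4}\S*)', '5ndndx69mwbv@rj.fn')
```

None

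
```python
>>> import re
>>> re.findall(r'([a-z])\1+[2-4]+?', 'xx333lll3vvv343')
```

`\1` is not a pattern — it's the concrete string captured by group 1, re-applied verbatim.
One capturing group, so `findall` returns just the captured substring from each match — 3 in all.

['x', 'l', 'v']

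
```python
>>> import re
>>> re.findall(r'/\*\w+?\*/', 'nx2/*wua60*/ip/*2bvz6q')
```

`findall` yields the raw match text (1 of them) because the pattern has no groups.

['/*wua60*/']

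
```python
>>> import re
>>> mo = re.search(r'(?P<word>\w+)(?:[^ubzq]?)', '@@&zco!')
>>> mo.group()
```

'zco!'

The pattern matches one or more of a word character (captured as 'word'); then optionally any character except [ubzq] (non-capturing group).
Unlike `match`, `search` isn't anchored — it looks for the pattern anywhere in the string.
The match spans [3:7] → 'zco!'.
Captured: group 1 = 'zco'.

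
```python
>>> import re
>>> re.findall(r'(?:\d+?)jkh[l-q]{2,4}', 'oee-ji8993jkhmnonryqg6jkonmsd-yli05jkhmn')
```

The pattern matches one or more of a digit (lazy) (non-capturing group); then the literal 'jkh', then 2 to 4 of a character in [l-q].
Walking the string: at [6:17] → '8993jkhmnon'; at [33:40] → '05jkhmn'.
`findall` yields the raw match text (2 of them) because the pattern has no groups.

['8993jkhmnon', '05jkhmn']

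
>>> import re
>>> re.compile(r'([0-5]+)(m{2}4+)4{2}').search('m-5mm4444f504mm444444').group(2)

The match spans [2:9] → '5mm4444'.
Captured: group 1 = '5', group 2 = 'mm44'.

'mm44'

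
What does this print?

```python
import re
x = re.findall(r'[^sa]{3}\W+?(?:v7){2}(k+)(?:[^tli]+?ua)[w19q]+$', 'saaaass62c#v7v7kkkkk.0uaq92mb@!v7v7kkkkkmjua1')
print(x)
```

['kkkkk']

Pattern: exactly 3 of any character except [sa]; then one or more of a non-word character (lazy), then the literal 'v7' repeated 2 times; then one or more of a literal 'k' (captured); then one or more of any character except [tli] (lazy), then the literal 'ua' (non-capturing group); then one or more of one of [w19q]; then anchored at the end.
Walking the string: at [7:45] match '62c#v7v7kkkkk.0uaq92mb@!v7v7kkkkkmjua1', group 1 = 'kkkkk'.
Because there's exactly one group, `findall` drops the full match and keeps group 1 from the one hit.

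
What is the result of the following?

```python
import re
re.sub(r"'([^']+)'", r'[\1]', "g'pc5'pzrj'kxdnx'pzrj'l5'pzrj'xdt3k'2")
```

'g[pc5]pzrj[kxdnx]pzrj[l5]pzrj[xdt3k]2'

Matches: at [1:6] → "'pc5'"; at [10:17] → "'kxdnx'"; at [21:25] → "'l5'"; at [29:36] → "'xdt3k'".
`\1` in the replacement pulls in group 1's text for each match.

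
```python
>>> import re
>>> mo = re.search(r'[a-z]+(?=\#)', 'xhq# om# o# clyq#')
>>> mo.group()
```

'xhq'

The `(?=…)`/`(?<=…)` assertion just peeks at neighbouring text; it doesn't advance the match position.
`search` walks the string left to right and returns the first match it finds.
The match spans [0:3] → 'xhq'.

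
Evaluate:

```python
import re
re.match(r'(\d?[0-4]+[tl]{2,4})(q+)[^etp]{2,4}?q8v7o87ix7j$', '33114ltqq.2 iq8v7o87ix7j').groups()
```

('33114lt', 'qq')

The match spans [0:24] → '33114ltqq.2 iq8v7o87ix7j'.
Captured: group 1 = '33114lt', group 2 = 'qq'.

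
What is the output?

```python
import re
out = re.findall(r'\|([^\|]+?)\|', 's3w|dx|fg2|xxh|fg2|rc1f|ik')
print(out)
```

['dx', 'xxh', 'rc1f']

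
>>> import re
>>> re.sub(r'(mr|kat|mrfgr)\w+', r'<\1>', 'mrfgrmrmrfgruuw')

'<mr>'

Alternation tries branches left to right and keeps the first one that lets the overall match succeed at that position.
Matches: at [0:15] → 'mrfgrmrmrfgruuw'.
Each match is replaced using the text its own group 1 captured.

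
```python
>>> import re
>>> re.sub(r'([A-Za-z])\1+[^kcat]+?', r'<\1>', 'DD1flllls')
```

After group 1 captures some text, `\1` only succeeds where that same text appears again.
Each match is replaced using the text its own group 1 captured.

'<D>f<l>'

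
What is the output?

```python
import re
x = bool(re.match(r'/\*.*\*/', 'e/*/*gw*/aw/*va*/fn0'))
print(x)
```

`re.match` won't scan ahead — the pattern has to work from the very first character.
Here the string doesn't start with a match, so the call returns None, and `bool(None)` is False.

False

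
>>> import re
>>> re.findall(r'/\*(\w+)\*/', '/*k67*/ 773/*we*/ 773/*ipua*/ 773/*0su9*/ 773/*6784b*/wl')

['k67', 'we', 'ipua', '0su9', '6784b']

Scanning left to right: at [0:7] match '/*k67*/', group 1 = 'k67'; at [11:17] match '/*we*/', group 1 = 'we'; at [21:29] match '/*ipua*/', group 1 = 'ipua'; at [33:41] match '/*0su9*/', group 1 = '0su9'; at [45:54] match '/*6784b*/', group 1 = '6784b'.
`findall` collects group 1 from each match (5 total).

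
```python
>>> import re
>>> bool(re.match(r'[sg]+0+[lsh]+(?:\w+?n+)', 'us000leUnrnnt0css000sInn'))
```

Pattern: one or more of one of [sg], then one or more of the literal '0', then one or more of one of [lsh]; then one or more of a word character (lazy), then one or more of a literal 'n' (non-capturing group).
With `match`, the pattern is implicitly anchored at the beginning.
Here the pattern fails at index 0, so the call returns None, and `bool(None)` is False.

False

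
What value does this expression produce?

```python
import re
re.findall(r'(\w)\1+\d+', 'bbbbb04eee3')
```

A backreference is literal: `\1` must see the identical characters the first group matched.
One capturing group, so `findall` returns just the captured substring from each match — 2 in all.

['b', 'e']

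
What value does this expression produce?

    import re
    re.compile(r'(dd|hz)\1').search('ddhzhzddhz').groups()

('hz',)

The match spans [2:6] → 'hzhz'.
Captured: group 1 = 'hz'.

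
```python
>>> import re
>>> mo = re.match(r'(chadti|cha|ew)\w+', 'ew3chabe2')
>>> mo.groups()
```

`match` is anchored at position 0; if the pattern doesn't fit there, it returns None.
The match spans [0:9] → 'ew3chabe2'.
Captured: group 1 = 'ew'.

('ew',)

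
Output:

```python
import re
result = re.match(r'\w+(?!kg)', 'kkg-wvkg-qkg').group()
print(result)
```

Because the assertion is negative and zero-width, positions next to the forbidden text are skipped.
`re.match` only tries the pattern at the start of the string.
The match spans [0:3] → 'kkg'.

kkg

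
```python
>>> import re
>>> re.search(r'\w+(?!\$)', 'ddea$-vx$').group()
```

'dde'

The negative lookahead/lookbehind blocks any match where the forbidden context is present.
`re.search` scans for the first position where the pattern succeeds.
The match spans [0:3] → 'dde'.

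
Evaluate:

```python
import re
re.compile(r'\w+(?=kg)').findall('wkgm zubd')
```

['w']

The positive lookaround only admits positions where the adjacent text matches; those characters stay outside the span.
Since nothing is captured, `findall` lists the 1 matched substring directly.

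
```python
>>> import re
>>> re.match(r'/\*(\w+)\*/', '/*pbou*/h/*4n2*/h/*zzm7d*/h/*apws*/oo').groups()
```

('pbou',)

`re.match` won't scan ahead — the pattern has to work from the very first character.
The match spans [0:8] → '/*pbou*/'.
Captured: group 1 = 'pbou'.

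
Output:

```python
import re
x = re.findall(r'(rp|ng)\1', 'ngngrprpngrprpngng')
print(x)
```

['ng', 'rp', 'rp', 'ng']

`\1` is not a pattern — it's the concrete string captured by group 1, re-applied verbatim.
Matches: at [0:4] match 'ngng', group 1 = 'ng'; at [4:8] match 'rprp', group 1 = 'rp'; at [10:14] match 'rprp', group 1 = 'rp'; at [14:18] match 'ngng', group 1 = 'ng'.
`findall` collects group 1 from each match (4 total).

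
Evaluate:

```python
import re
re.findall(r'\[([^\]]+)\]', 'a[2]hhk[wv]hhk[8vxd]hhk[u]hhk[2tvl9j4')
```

['2', 'wv', '8vxd', 'u']

Scanning left to right: at [1:4] match '[2]', group 1 = '2'; at [7:11] match '[wv]', group 1 = 'wv'; at [14:20] match '[8vxd]', group 1 = '8vxd'; at [23:26] match '[u]', group 1 = 'u'.
`findall` collects group 1 from each match (4 total).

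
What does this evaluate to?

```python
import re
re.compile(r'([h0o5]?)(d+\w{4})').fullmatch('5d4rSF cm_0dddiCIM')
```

None

The pattern matches optionally one of [h0o5] (captured); then one or more of a literal 'd', then exactly 4 of a word character (captured).
`re.fullmatch` requires the pattern to consume the entire string.
Here the pattern can't cover the whole string, so the call returns None.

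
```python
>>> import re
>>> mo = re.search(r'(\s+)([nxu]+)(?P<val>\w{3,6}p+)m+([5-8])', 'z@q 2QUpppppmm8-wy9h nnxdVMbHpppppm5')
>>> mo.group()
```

The match spans [20:36] → ' nnxdVMbHpppppm5'.

' nnxdVMbHpppppm5'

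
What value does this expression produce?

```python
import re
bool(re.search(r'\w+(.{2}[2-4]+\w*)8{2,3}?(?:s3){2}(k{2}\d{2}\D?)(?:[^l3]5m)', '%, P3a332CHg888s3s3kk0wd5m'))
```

False

Pattern: one or more of a word character; then exactly 2 of any character, then one or more of a character in [2-4], then zero or more of a word character (captured); then 2 to 3 of the literal '8' (lazy), then the literal 's3' repeated 2 times; then exactly 2 of the literal 'k', then exactly 2 of a digit, then optionally a non-digit (captured); then any character except [l3], then the literal '5m' (non-capturing group).
`re.search` tries every starting position until one works.
Here nothing in the string fits, so the call returns None, and `bool(None)` is False.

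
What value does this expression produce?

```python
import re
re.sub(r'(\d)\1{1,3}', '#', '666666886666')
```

'####'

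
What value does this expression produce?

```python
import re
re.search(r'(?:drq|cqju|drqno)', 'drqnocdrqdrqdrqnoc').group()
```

The regex engine tests alternatives in the order written; an earlier branch that matches wins even if a later one would match more.
`re.search` tries every starting position until one works.
The match spans [0:3] → 'drq'.

'drq'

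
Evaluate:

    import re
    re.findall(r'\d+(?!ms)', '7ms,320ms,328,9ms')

['32', '328']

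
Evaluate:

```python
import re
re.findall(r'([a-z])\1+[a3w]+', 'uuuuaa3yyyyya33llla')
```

['u', 'y', 'l']

After group 1 captures some text, `\1` only succeeds where that same text appears again.
Walking the string: at [0:7] match 'uuuuaa3', group 1 = 'u'; at [7:15] match 'yyyyya33', group 1 = 'y'; at [15:19] match 'llla', group 1 = 'l'.
Because there's exactly one group, `findall` drops the full match and keeps group 1 from each hit.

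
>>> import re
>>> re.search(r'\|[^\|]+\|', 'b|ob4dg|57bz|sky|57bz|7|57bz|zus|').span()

`re.search` scans for the first position where the pattern succeeds.
The match spans [1:8] → '|ob4dg|'.

(1, 8)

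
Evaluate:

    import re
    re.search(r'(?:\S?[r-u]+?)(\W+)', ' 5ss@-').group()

'5ss@-'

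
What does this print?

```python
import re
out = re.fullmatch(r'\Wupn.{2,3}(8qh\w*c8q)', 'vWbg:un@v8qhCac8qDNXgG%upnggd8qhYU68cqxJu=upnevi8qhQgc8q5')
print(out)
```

None

Pattern: a non-word character, then the literal 'upn', then 2 to 3 of any character; then the literal '8qh', then zero or more of a word character, then the literal 'c8q' (captured).
`re.fullmatch` is like wrapping the pattern in `^…$` (in single-line mode).
Here the pattern can't cover the whole string, so the call returns None.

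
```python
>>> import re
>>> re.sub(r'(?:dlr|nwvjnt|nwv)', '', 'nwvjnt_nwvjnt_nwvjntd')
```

'__d'

Alternation tries branches left to right and keeps the first one that lets the overall match succeed at that position.
Matches: at [0:6] → 'nwvjnt'; at [7:13] → 'nwvjnt'; at [14:20] → 'nwvjnt'.
Each match is replaced by ''.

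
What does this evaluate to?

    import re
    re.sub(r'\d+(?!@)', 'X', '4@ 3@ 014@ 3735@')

A negative assertion filters positions out without eating any characters.
Matches: at [6:8] → '01'; at [11:14] → '373'.
Each match is replaced by 'X'.

'4@ 3@ X4@ X5@'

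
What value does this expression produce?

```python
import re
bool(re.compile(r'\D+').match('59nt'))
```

False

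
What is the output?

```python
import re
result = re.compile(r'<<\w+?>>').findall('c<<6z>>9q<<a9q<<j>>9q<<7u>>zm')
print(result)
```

['<<6z>>', '<<j>>', '<<7u>>']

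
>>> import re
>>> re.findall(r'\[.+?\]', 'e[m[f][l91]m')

The `?` after the quantifier makes it lazy — it takes as little as possible before letting the rest of the pattern try.
Walking the string: at [1:6] → '[m[f]'; at [6:11] → '[l91]'.
Since nothing is captured, `findall` lists the 2 matched substrings directly.

['[m[f]', '[l91]']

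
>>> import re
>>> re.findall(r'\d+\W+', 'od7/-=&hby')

Pattern: one or more of a digit; then one or more of a non-word character.
Since nothing is captured, `findall` lists the 1 matched substring directly.

['7/-=&']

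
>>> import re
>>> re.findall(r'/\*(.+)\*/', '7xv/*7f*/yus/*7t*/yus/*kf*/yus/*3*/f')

Matches: at [3:35] match '/*7f*/yus/*7t*/yus/*kf*/yus/*3*/', group 1 = '7f*/yus/*7t*/yus/*kf*/yus/*3'.
One capturing group, so `findall` returns just the captured substring from the one match — 1 in all.

['7f*/yus/*7t*/yus/*kf*/yus/*3']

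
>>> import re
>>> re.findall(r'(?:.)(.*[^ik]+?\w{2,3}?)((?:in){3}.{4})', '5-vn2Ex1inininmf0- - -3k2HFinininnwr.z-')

Pattern: any character (non-capturing group); then zero or more of any character, then one or more of any character except [ik] (lazy), then 2 to 3 of a word character (lazy) (captured); then the literal 'in' repeated 3 times, then exactly 4 of any character (captured).
Scanning left to right: at [0:37] match '5-vn2Ex1inininmf0- - -3k2HFinininnwr.', groups = ('-vn2Ex1inininmf0- - -3k2HF', 'inininnwr.').
2 groups means the one result is a tuple of 2 captured strings — 1 here.

[('-vn2Ex1inininmf0- - -3k2HF', 'inininnwr.')]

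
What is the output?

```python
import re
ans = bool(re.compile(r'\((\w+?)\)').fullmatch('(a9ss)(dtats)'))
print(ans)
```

False

`re.fullmatch` requires the pattern to consume the entire string.
Here there's no way to consume every character, so the call returns None, and `bool(None)` is False.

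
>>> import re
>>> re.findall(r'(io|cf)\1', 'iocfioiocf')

['io']

`\1` has to match the exact text group 1 already captured.
With a single group, `findall` returns only what that group captured — 1 item.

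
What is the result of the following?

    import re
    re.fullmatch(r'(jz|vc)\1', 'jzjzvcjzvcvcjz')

None

After group 1 captures some text, `\1` only succeeds where that same text appears again.
`re.fullmatch` is like wrapping the pattern in `^…$` (in single-line mode).
Here the pattern can't cover the whole string, so the call returns None.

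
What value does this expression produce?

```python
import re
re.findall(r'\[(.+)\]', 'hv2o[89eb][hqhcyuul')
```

['89eb']

Scanning left to right: at [4:10] match '[89eb]', group 1 = '89eb'.
One capturing group, so `findall` returns just the captured substring from the one match — 1 in all.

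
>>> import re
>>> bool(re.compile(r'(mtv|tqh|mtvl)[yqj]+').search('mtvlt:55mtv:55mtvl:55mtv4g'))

Here nothing in the string fits, so the call returns None, and `bool(None)` is False.

False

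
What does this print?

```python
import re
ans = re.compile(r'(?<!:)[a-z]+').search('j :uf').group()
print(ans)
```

j

The negative lookahead/lookbehind blocks any match where the forbidden context is present.
`re.search` tries every starting position until one works.
The match spans [0:1] → 'j'.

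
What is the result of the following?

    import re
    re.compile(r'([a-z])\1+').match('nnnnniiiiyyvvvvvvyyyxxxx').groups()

The match spans [0:5] → 'nnnnn'.
Captured: group 1 = 'n'.

('n',)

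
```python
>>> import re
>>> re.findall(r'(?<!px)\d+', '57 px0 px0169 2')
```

The negative lookaround is zero-width — it rules out positions where the adjacent text would match, without consuming anything.
With no groups in the pattern, `findall` gives back each whole match — 3 here.

['57', '169', '2']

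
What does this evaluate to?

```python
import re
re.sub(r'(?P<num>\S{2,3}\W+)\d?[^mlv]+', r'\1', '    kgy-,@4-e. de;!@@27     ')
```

'    kgy-,@'

This matches 2 to 3 of a non-whitespace character, then one or more of a non-word character (captured as 'num'); then optionally a digit, then one or more of any character except [mlv].
Matches: at [4:28] → 'kgy-,@4-e. de;!@@27     '.
`\1` in the replacement pulls in group 1's text for each match.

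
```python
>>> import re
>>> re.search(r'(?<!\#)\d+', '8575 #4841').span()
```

(0, 4)

A negative assertion filters positions out without eating any characters.
`search` walks the string left to right and returns the first match it finds.
The match spans [0:4] → '8575'.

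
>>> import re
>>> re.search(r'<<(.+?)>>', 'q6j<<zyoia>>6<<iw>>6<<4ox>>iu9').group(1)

'zyoia'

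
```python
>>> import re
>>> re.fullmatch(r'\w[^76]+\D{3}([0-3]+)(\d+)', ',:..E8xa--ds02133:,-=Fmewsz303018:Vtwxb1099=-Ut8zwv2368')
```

`fullmatch` succeeds only if the pattern covers the string from start to end.
Here the pattern can't cover the whole string, so the call returns None.

None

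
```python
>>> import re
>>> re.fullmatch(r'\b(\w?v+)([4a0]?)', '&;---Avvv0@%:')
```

None

`re.fullmatch` requires the pattern to consume the entire string.
Here the pattern can't cover the whole string, so the call returns None.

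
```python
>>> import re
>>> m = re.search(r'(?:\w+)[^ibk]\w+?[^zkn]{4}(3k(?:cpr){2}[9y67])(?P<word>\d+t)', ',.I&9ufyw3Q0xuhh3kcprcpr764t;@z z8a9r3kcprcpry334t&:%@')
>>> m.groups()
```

('3kcprcpr7', '64t')

The pattern matches one or more of a word character (non-capturing group); then any character except [ibk], then one or more of a word character (lazy), then exactly 4 of any character except [zkn]; then the literal '3k', then the literal 'cpr' repeated 2 times, then one of [9y67] (captured); then one or more of a digit, then the literal 't' (captured as 'word').
`re.search` scans for the first position where the pattern succeeds.
The match spans [2:28] → 'I&9ufyw3Q0xuhh3kcprcpr764t'.
Captured: group 1 = '3kcprcpr7', group 2 = '64t'.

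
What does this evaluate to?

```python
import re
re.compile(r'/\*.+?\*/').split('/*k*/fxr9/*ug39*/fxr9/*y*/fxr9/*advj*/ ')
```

['', 'fxr9', 'fxr9', 'fxr9', ' ']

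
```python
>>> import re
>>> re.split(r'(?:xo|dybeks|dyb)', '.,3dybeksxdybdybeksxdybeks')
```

The regex engine tests alternatives in the order written; an earlier branch that matches wins even if a later one would match more.
Matches to split on: at [3:9] → 'dybeks'; at [10:13] → 'dyb'; at [13:19] → 'dybeks'; at [20:26] → 'dybeks'.
Splitting on the pattern gives 5 pieces.

['.,3', 'x', '', 'x', '']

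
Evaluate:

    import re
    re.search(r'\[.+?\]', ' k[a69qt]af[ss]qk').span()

(2, 9)

A non-greedy quantifier consumes as few characters as it can — just enough that the remainder of the pattern still matches from where it stops; whatever follows it matches normally.
The match spans [2:9] → '[a69qt]'.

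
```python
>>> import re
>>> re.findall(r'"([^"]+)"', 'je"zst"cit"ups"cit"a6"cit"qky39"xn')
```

['zst', 'ups', 'a6', 'qky39']

With a single group, `findall` returns only what that group captured — 4 items.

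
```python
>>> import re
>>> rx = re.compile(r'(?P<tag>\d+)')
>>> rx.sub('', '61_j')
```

'_j'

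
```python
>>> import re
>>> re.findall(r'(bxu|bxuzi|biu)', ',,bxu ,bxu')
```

With a single group, `findall` returns only what that group captured — 2 items.

['bxu', 'bxu']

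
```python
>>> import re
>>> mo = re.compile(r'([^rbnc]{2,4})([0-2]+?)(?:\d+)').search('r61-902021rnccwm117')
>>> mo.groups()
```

The pattern matches 2 to 4 of any character except [rbnc] (captured); then one or more of a character in [0-2] (lazy) (captured); then one or more of a digit (non-capturing group).
A non-greedy quantifier consumes as few characters as it can — just enough that the remainder of the pattern still matches from where it stops; whatever follows it matches normally.
`search` walks the string left to right and returns the first match it finds.
The match spans [1:10] → '61-902021'.
Captured: group 1 = '61-9', group 2 = '0'.

('61-9', '0')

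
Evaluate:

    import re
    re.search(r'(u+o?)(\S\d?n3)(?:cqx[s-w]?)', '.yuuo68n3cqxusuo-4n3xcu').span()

(2, 13)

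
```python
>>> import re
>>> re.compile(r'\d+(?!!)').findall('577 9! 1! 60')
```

['577', '60']

The negative lookahead/lookbehind blocks any match where the forbidden context is present.
Since nothing is captured, `findall` lists the 2 matched substrings directly.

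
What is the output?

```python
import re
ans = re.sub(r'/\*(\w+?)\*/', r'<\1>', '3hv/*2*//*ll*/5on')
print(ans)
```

3hv<2><ll>5on

Each match is replaced using the text its own group 1 captured.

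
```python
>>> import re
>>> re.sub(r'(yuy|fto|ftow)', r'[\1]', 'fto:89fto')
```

Matches: at [0:3] → 'fto'; at [6:9] → 'fto'.
Each match is replaced using the text its own group 1 captured.

'[fto]:89[fto]'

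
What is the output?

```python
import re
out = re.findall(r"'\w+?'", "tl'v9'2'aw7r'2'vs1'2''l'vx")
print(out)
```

["'v9'", "'aw7r'", "'vs1'", "'l'"]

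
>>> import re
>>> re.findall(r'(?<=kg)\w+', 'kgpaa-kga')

['paa', 'a']

Lookahead/lookbehind check context without consuming it, so the matched span excludes the asserted characters.
No capturing groups, so `findall` returns the 2 full match strings.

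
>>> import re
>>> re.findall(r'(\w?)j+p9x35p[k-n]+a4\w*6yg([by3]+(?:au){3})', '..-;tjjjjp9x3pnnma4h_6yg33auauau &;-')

This matches optionally a word character (captured); then one or more of a literal 'j', then the literal 'p'; then the literal '9x3', then the literal '5p', then one or more of a character in [k-n]; then the literal 'a4', then zero or more of a word character, then the literal '6yg'; then one or more of one of [by3], then the literal 'au' repeated 3 times (captured).
Multiple groups make `findall` return tuples — one 2-tuple for each match.
Nothing in the string satisfies the pattern, so the list is empty.

[]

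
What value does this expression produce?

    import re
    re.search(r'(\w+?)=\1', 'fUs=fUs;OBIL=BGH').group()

'fUs=fUs'

A backreference is literal: `\1` must see the identical characters the first group matched.
`re.search` scans for the first position where the pattern succeeds.
The match spans [0:7] → 'fUs=fUs'.
Captured: group 1 = 'fUs'.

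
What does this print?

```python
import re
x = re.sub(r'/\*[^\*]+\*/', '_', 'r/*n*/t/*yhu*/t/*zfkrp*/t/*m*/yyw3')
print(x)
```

r_t_t_t_yyw3

Every occurrence is swapped for '_'.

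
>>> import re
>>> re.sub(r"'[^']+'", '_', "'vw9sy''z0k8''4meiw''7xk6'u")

Matches: at [0:7] → "'vw9sy'"; at [7:13] → "'z0k8'"; at [13:20] → "'4meiw'"; at [20:26] → "'7xk6'".
`sub` substitutes '_' at each match site.

'____u'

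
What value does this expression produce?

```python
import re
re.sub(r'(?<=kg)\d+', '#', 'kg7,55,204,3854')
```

'kg#,55,204,3854'

The lookaround is zero-width — it requires the adjacent text to match without consuming it, so the asserted text isn't part of the match.
Matches: at [2:3] → '7'.
Each match is replaced by '#'.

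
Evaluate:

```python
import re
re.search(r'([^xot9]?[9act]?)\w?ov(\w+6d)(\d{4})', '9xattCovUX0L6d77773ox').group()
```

'tCovUX0L6d7777'

The match spans [4:18] → 'tCovUX0L6d7777'.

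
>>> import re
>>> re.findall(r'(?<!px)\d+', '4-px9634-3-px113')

The negative lookaround is zero-width — it rules out positions where the adjacent text would match, without consuming anything.
Since nothing is captured, `findall` lists the 4 matched substrings directly.

['4', '634', '3', '13']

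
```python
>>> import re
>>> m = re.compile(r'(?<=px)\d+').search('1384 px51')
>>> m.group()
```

The `(?=…)`/`(?<=…)` assertion just peeks at neighbouring text; it doesn't advance the match position.
Unlike `match`, `search` isn't anchored — it looks for the pattern anywhere in the string.
The match spans [7:9] → '51'.

'51'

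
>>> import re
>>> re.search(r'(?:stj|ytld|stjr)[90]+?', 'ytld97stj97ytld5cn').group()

`search` walks the string left to right and returns the first match it finds.
The match spans [0:5] → 'ytld9'.

'ytld9'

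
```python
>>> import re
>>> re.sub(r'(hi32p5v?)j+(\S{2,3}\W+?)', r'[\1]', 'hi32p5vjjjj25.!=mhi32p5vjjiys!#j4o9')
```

Pattern: the literal 'hi3', then the literal '2p5', then optionally a literal 'v' (captured); then one or more of a literal 'j'; then 2 to 3 of a non-whitespace character, then one or more of a non-word character (lazy) (captured).
Matches: at [0:15] → 'hi32p5vjjjj25.!'; at [17:30] → 'hi32p5vjjiys!'.
The replacement refers to a captured group, so each match is rewritten using its own captured text.

'[hi32p5v]=m[hi32p5v]#j4o9'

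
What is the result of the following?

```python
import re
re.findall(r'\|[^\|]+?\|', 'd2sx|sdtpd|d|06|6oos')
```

['|sdtpd|', '|06|']

Matches: at [4:11] → '|sdtpd|'; at [12:16] → '|06|'.
Since nothing is captured, `findall` lists the 2 matched substrings directly.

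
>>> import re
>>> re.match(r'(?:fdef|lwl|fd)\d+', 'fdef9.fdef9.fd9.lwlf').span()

(0, 5)

`re.match` won't scan ahead — the pattern has to work from the very first character.
The match spans [0:5] → 'fdef9'.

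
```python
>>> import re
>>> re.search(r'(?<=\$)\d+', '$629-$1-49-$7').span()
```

The lookaround is zero-width — it requires the adjacent text to match without consuming it, so the asserted text isn't part of the match.
Unlike `match`, `search` isn't anchored — it looks for the pattern anywhere in the string.
The match spans [1:4] → '629'.

(1, 4)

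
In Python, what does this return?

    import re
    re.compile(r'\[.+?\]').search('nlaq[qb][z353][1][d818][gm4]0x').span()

(4, 8)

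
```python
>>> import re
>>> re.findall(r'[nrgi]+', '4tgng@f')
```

['gng']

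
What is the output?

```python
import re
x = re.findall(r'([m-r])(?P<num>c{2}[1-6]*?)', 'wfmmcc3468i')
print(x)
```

[('m', 'cc')]

The pattern matches a character in [m-r] (captured); then exactly 2 of the literal 'c', then zero or more of a character in [1-6] (lazy) (captured as 'num').
The `?` after the quantifier makes it lazy — it takes as little as possible before letting the rest of the pattern try.
Scanning left to right: at [3:6] match 'mcc', groups = ('m', 'cc').
`findall` packs the 2 group values into a tuple for every match.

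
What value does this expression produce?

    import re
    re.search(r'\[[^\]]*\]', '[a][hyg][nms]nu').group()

'[a]'

`re.search` scans for the first position where the pattern succeeds.
The match spans [0:3] → '[a]'.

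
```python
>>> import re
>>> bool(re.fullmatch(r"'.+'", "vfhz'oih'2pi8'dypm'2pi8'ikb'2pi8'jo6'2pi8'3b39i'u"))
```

False

`fullmatch` succeeds only if the pattern covers the string from start to end.
Here the pattern can't cover the whole string, so the call returns None, and `bool(None)` is False.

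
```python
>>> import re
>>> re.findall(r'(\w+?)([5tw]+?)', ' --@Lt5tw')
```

[('L', 't'), ('5', 't')]

This matches one or more of a word character (lazy) (captured); then one or more of one of [5tw] (lazy) (captured).
The `?` after the quantifier makes it lazy — it takes as little as possible before letting the rest of the pattern try.
Matches: at [4:6] match 'Lt', groups = ('L', 't'); at [6:8] match '5t', groups = ('5', 't').
2 groups means each result is a tuple of 2 captured strings — 2 here.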